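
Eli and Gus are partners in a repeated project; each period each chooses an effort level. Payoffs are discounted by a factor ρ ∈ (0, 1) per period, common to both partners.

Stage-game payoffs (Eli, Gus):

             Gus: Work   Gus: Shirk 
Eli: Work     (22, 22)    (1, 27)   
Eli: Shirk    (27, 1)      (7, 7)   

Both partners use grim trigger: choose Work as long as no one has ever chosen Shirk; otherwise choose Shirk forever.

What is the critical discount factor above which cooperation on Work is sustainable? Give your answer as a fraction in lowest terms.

One-period gain from deviating is 27 − 22 = 5. The loss is 22 − 7 = 15 in every subsequent period, with present value 15·ρ/(1−ρ).
Deviation is unprofitable when 15·ρ/(1−ρ) ≥ 5, i.e. ρ/(1−ρ) ≥ 1/3.
Equivalently ρ ≥ 5/(5+15) = 1/4.

1/4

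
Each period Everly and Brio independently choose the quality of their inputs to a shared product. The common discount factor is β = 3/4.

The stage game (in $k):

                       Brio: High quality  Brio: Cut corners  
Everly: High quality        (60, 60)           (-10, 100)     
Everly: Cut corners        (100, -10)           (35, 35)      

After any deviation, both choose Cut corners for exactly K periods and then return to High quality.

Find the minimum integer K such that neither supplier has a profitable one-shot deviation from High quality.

3

IC: β(1−β^K)/(1−β) ≥ (100−60)/(60−35) = 8/5.
With β = 3/4: need 1 − β^K ≥ 8/5·(1−3/4)/(3/4), i.e. β^K ≤ 0.4667.
Since (3/4)^2 = 0.5625 and (3/4)^3 = 0.4219, the smallest such K is 3.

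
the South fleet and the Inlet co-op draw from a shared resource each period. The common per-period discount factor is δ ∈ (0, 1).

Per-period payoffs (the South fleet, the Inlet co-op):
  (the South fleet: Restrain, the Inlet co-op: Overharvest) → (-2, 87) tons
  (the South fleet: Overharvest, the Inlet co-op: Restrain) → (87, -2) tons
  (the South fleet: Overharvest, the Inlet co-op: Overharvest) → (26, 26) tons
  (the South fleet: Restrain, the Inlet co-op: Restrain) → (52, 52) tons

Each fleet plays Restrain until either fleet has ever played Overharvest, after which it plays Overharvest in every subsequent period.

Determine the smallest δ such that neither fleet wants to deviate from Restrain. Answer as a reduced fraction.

35/61

Cooperation forever yields 52 each period: 52/(1−δ).
Deviating yields 87 once, then 26 forever: 87 + 26δ/(1−δ).
No profitable deviation requires 52/(1−δ) ≥ 87 + 26δ/(1−δ).
Multiplying by (1−δ): 52 ≥ 87(1−δ) + 26δ = 87 − 61δ.
So 61δ ≥ 35, i.e. δ ≥ 35/61.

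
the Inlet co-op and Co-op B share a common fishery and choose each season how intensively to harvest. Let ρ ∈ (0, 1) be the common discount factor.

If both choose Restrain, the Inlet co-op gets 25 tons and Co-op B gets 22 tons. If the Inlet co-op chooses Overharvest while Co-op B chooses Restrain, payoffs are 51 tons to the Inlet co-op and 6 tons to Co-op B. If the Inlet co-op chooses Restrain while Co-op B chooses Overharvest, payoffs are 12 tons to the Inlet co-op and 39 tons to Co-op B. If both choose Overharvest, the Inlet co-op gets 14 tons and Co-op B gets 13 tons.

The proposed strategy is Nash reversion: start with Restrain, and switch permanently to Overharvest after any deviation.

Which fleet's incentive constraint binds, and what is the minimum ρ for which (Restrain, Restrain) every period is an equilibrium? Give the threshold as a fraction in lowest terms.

the Inlet co-op; ρ ≥ 26/37

the Inlet co-op's threshold: (51−25)/(51−14) = 26/37.
Co-op B's threshold: (39−22)/(39−13) = 17/26.
26/37 > 17/26, so the Inlet co-op binds and ρ* = 26/37.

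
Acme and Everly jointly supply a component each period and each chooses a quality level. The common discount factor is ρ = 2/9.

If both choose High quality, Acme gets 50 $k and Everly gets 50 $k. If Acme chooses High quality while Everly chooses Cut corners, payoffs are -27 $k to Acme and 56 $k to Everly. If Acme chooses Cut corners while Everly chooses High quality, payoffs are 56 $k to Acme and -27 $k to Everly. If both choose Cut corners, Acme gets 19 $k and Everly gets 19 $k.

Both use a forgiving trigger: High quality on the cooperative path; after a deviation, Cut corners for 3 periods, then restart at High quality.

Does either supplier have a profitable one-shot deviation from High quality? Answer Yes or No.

No

Comparing payoff streams over the 4 periods until play realigns: cooperate → 50(1+ρ+…+ρ^3); deviate → 56 + 19(ρ+…+ρ^3).
Cooperation is sustained iff (50−19)(ρ+…+ρ^3) ≥ 56−50.
ρ+…+ρ^3 = 2/9·(1−(2/9)^3)/(1−2/9) = 0.2826, and (56−50)/(50−19) = 0.1935.
0.2826 ≥ 0.1935, so cooperation is sustainable.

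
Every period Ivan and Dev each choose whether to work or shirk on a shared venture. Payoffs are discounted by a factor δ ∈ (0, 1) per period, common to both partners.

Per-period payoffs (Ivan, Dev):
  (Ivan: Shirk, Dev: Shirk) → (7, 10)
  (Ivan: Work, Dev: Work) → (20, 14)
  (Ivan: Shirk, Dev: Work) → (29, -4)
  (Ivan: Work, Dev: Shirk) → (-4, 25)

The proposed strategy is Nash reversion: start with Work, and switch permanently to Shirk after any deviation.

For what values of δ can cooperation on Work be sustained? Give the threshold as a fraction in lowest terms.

Ivan: cooperation gives 20 each period; deviation gives 29 once then 7 forever.
  20/(1−δ) ≥ 29 + 7δ/(1−δ) ⇒ δ ≥ 9/22.
Dev: cooperation gives 14 each period; deviation gives 25 once then 10 forever.
  δ ≥ 11/15.
Both must hold, so the binding constraint is Dev's: δ ≥ 11/15.

11/15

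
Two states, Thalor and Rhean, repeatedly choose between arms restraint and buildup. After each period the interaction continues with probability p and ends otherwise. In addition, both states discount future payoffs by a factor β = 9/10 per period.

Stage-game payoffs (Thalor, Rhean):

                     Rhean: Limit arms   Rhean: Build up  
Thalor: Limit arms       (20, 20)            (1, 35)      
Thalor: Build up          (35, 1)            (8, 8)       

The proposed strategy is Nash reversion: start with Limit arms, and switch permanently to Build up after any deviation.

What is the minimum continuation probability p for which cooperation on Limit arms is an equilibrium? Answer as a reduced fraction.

50/81

Expected continuation weight on next period's payoff is β·p = 9/10·p, which plays the role of the discount factor.
Cooperation requires 9/10·p ≥ (35−20)/(35−8) = 5/9, hence p ≥ 50/81.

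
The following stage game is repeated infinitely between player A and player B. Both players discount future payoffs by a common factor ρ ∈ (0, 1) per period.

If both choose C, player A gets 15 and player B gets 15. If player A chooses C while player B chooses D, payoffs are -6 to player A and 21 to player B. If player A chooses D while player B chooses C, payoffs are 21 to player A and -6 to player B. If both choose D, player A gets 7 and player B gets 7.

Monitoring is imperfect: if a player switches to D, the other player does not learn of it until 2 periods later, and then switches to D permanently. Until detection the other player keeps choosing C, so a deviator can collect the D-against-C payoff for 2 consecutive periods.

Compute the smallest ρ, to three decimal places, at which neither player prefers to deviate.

A deviator earns 21 for 2 periods, then 7 forever; cooperating earns 15 forever. Multiplying the IC by (1−ρ):
15 ≥ 21(1−ρ^2) + 7ρ^2, so 14·ρ^2 ≥ 6 and ρ^2 ≥ 3/7.
ρ ≥ (3/7)^(1/2) ≈ 0.655.

0.655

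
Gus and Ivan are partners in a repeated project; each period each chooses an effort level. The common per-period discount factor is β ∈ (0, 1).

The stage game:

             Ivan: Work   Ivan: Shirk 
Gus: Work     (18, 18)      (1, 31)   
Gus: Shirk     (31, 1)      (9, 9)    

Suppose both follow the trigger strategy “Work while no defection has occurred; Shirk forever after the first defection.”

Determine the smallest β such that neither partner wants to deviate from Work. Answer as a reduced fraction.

13/22

One-period gain from deviating is 31 − 18 = 13. The loss is 18 − 9 = 9 in every subsequent period, with present value 9·β/(1−β).
Deviation is unprofitable when 9·β/(1−β) ≥ 13, i.e. β/(1−β) ≥ 13/9.
Equivalently β ≥ 13/(13+9) = 13/22.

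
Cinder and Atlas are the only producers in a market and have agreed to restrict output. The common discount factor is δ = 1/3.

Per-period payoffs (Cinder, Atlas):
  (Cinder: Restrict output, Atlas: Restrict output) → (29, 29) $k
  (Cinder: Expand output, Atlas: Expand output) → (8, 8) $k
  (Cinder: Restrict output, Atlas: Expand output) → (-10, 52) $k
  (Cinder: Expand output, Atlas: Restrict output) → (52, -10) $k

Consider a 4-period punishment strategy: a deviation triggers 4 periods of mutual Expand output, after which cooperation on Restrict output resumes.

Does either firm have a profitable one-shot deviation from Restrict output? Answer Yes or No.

A one-shot deviation gives 52 now, then 8 for 4 periods, then back to 29.
Gain from deviating: (52−29) today; loss: (29−8) in each of the next 4 periods.
No-deviation condition: (29−8)(δ+…+δ^4) ≥ 52−29, i.e. δ+…+δ^4 ≥ 23/21.
At δ = 1/3: δ+…+δ^4 = 0.4938 < 1.0952.
So cooperation is not sustainable.

Yes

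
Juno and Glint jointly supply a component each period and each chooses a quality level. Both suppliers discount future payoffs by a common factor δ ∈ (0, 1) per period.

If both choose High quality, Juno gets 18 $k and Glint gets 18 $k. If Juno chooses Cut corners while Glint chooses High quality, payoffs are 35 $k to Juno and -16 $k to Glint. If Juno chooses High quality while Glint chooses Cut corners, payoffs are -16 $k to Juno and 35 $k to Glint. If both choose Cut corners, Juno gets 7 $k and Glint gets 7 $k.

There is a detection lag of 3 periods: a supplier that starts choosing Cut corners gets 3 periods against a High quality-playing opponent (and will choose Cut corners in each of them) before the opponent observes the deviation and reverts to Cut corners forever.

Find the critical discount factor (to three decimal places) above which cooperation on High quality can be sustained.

The best deviation is to choose Cut corners for all 3 undetected periods, earning 35 each, then 7 forever once detected.
Deviation value: 35(1−δ^3)/(1−δ) + 7δ^3/(1−δ); cooperation value: 18/(1−δ).
IC: 18 ≥ 35(1−δ^3) + 7δ^3 = 35 − 28δ^3.
So δ^3 ≥ 17/28, giving δ ≥ (17/28)^(1/3) ≈ 0.847.

0.847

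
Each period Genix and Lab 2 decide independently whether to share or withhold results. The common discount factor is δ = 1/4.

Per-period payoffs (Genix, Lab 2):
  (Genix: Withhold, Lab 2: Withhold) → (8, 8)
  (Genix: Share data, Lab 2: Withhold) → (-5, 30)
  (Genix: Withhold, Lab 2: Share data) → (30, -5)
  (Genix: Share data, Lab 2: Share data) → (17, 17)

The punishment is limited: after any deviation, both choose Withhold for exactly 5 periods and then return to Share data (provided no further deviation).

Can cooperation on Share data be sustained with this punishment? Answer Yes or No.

A one-shot deviation gives 30 now, then 8 for 5 periods, then back to 17.
Gain from deviating: (30−17) today; loss: (17−8) in each of the next 5 periods.
No-deviation condition: (17−8)(δ+…+δ^5) ≥ 30−17, i.e. δ+…+δ^5 ≥ 13/9.
At δ = 1/4: δ+…+δ^5 = 0.3330 < 1.4444.
So cooperation is not sustainable.

No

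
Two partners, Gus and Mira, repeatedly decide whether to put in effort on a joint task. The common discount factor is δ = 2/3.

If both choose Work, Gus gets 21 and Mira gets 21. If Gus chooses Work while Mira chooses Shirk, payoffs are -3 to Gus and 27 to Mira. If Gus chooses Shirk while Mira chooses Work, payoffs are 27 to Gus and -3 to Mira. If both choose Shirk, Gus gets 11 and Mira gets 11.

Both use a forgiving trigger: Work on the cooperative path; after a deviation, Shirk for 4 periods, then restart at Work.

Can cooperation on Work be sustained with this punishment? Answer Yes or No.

Yes

Comparing payoff streams over the 5 periods until play realigns: cooperate → 21(1+δ+…+δ^4); deviate → 27 + 11(δ+…+δ^4).
Cooperation is sustained iff (21−11)(δ+…+δ^4) ≥ 27−21.
δ+…+δ^4 = 2/3·(1−(2/3)^4)/(1−2/3) = 1.6049, and (27−21)/(21−11) = 0.6000.
1.6049 ≥ 0.6000, so cooperation is sustainable.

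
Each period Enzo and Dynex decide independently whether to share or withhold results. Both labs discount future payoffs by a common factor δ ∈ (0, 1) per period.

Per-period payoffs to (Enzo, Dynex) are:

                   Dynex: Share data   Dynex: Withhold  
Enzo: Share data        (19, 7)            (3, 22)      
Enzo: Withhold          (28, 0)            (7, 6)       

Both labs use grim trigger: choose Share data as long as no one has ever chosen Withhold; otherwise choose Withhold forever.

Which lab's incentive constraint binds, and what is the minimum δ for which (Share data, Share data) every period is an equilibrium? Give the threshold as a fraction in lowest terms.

Enzo's threshold: (28−19)/(28−7) = 3/7.
Dynex's threshold: (22−7)/(22−6) = 15/16.
3/7 < 15/16, so Dynex binds and δ* = 15/16.

Dynex; δ ≥ 15/16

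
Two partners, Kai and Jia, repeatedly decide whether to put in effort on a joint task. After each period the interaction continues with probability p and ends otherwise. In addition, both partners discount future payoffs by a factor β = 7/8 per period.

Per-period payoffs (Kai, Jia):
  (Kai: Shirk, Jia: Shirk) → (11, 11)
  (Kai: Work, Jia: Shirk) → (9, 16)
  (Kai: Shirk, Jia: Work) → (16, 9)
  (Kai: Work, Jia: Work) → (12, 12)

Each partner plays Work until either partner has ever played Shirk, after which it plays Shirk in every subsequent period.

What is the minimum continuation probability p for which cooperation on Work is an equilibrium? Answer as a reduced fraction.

With continuation probability p and discount β, the effective per-period discount factor is βp.
Grim-trigger IC: βp ≥ (16−12)/(16−11) = 4/5.
So p ≥ (4/5)/(7/8) = 32/35.

32/35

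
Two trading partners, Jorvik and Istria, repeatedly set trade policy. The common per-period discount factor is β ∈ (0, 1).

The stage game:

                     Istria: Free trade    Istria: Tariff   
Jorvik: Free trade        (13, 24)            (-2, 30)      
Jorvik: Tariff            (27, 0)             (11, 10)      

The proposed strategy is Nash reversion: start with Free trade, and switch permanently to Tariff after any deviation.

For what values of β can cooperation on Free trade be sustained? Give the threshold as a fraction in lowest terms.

For Jorvik: deviation gain 27−13 = 14, per-period punishment loss 13−11 = 2. IC gives β ≥ 14/16 = 7/8.
For Istria: gain 6, loss 14 per period, so β ≥ 6/20 = 3/10.
The tighter constraint is Jorvik's, so cooperation needs β ≥ 7/8.

7/8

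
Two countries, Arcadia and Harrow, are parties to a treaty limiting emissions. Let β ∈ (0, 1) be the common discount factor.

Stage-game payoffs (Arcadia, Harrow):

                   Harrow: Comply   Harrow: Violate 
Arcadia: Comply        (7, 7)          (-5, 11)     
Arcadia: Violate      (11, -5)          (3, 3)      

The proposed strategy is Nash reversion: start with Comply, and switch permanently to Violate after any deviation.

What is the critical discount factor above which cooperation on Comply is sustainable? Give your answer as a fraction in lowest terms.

1/2

One-period gain from deviating is 11 − 7 = 4. The loss is 7 − 3 = 4 in every subsequent period, with present value 4·β/(1−β).
Deviation is unprofitable when 4·β/(1−β) ≥ 4, i.e. β/(1−β) ≥ 1.
Equivalently β ≥ 4/(4+4) = 1/2.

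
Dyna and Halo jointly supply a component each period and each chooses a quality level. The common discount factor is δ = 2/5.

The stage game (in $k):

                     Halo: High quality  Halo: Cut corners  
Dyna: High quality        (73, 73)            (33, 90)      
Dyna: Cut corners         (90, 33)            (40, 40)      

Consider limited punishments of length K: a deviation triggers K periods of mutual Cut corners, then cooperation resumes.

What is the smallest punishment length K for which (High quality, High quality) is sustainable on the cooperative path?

2

No profitable deviation requires (73−40)(δ+…+δ^K) ≥ 90−73, i.e. δ+…+δ^K ≥ 17/33 ≈ 0.5152.
With δ = 2/5, the partial sums are K=1: 0.4000, K=2: 0.5600.
K = 2 is the first length at which the sum reaches 0.5152.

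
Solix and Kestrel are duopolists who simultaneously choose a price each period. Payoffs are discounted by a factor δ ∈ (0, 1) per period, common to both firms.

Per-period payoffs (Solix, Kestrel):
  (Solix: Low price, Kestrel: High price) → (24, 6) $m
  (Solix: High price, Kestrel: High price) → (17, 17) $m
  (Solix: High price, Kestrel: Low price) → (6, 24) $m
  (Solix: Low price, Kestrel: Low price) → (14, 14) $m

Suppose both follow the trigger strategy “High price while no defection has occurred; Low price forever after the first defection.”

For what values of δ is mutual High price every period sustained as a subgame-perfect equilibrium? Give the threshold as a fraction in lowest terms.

Cooperation forever yields 17 each period: 17/(1−δ).
Deviating yields 24 once, then 14 forever: 24 + 14δ/(1−δ).
No profitable deviation requires 17/(1−δ) ≥ 24 + 14δ/(1−δ).
Multiplying by (1−δ): 17 ≥ 24(1−δ) + 14δ = 24 − 10δ.
So 10δ ≥ 7, i.e. δ ≥ 7/10.

7/10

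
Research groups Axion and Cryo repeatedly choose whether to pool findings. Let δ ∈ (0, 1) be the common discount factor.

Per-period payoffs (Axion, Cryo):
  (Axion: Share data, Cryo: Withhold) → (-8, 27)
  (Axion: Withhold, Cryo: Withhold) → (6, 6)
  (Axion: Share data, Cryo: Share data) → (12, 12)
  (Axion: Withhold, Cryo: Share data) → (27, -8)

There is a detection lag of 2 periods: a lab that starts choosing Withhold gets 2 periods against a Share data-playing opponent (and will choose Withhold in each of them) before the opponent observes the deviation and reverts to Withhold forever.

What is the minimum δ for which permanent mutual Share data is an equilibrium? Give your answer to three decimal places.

0.845

A deviator earns 27 for 2 periods, then 6 forever; cooperating earns 12 forever. Multiplying the IC by (1−δ):
12 ≥ 27(1−δ^2) + 6δ^2, so 21·δ^2 ≥ 15 and δ^2 ≥ 5/7.
δ ≥ (5/7)^(1/2) ≈ 0.845.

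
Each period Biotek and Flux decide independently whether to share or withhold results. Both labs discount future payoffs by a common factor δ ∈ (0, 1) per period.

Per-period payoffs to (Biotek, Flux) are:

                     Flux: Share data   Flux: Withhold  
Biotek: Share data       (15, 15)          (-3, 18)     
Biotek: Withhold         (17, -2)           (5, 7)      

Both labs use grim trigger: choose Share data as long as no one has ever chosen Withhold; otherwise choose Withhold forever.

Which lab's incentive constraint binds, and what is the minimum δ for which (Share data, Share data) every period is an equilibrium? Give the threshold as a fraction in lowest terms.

Flux; δ ≥ 3/11

Biotek: cooperation gives 15 each period; deviation gives 17 once then 5 forever.
  15/(1−δ) ≥ 17 + 5δ/(1−δ) ⇒ δ ≥ 2/12 = 1/6.
Flux: cooperation gives 15 each period; deviation gives 18 once then 7 forever.
  δ ≥ 3/11.
Both must hold, so the binding constraint is Flux's: δ ≥ 3/11.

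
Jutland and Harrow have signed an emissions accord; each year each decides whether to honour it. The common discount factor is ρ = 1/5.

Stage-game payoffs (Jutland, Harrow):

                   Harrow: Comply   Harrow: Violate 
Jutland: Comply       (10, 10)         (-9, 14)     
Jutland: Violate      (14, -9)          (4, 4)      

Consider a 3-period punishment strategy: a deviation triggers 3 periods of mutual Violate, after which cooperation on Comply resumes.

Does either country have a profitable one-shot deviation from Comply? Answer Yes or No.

Yes

A one-shot deviation gives 14 now, then 4 for 3 periods, then back to 10.
Gain from deviating: (14−10) today; loss: (10−4) in each of the next 3 periods.
No-deviation condition: (10−4)(ρ+…+ρ^3) ≥ 14−10, i.e. ρ+…+ρ^3 ≥ 2/3.
At ρ = 1/5: ρ+…+ρ^3 = 0.2480 < 0.6667.
So cooperation is not sustainable.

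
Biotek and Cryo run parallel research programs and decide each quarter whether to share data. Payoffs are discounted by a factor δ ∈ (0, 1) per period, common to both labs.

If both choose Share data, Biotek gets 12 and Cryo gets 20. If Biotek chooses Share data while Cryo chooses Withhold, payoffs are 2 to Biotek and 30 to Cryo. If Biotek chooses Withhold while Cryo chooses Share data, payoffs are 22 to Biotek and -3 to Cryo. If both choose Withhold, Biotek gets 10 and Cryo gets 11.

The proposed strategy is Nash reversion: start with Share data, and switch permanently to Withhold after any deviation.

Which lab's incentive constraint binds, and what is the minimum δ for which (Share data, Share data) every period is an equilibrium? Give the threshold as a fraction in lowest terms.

Biotek: cooperation gives 12 each period; deviation gives 22 once then 10 forever.
  12/(1−δ) ≥ 22 + 10δ/(1−δ) ⇒ δ ≥ 10/12 = 5/6.
Cryo: cooperation gives 20 each period; deviation gives 30 once then 11 forever.
  δ ≥ 10/19.
Both must hold, so the binding constraint is Biotek's: δ ≥ 5/6.

Biotek; δ ≥ 5/6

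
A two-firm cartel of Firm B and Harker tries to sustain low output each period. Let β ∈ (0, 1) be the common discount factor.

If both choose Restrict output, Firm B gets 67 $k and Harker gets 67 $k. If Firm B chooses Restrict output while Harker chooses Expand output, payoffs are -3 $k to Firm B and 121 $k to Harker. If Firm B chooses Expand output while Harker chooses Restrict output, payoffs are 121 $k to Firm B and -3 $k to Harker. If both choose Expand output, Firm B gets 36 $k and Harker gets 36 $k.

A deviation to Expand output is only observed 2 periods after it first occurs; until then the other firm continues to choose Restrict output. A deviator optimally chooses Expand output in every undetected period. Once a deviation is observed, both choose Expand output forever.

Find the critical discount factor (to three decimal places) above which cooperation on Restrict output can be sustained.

0.797

The best deviation is to choose Expand output for all 2 undetected periods, earning 121 each, then 36 forever once detected.
Deviation value: 121(1−β^2)/(1−β) + 36β^2/(1−β); cooperation value: 67/(1−β).
IC: 67 ≥ 121(1−β^2) + 36β^2 = 121 − 85β^2.
So β^2 ≥ 54/85, giving β ≥ (54/85)^(1/2) ≈ 0.797.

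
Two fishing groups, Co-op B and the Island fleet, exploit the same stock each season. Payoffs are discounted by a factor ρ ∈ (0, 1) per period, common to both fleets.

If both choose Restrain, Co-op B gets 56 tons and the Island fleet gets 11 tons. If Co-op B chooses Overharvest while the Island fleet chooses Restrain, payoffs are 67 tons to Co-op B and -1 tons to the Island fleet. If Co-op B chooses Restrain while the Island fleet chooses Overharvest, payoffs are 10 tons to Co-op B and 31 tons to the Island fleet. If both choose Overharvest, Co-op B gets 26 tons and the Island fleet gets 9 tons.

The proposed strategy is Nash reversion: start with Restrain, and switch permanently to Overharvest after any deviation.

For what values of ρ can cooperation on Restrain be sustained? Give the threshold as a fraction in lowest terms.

Co-op B's threshold: (67−56)/(67−26) = 11/41.
the Island fleet's threshold: (31−11)/(31−9) = 10/11.
11/41 < 10/11, so the Island fleet binds and ρ* = 10/11.

10/11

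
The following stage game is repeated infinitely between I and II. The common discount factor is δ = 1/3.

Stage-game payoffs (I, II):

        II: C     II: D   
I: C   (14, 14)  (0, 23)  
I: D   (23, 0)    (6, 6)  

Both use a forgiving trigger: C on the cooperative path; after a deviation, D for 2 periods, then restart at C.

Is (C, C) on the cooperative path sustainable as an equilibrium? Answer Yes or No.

A one-shot deviation gives 23 now, then 6 for 2 periods, then back to 14.
Gain from deviating: (23−14) today; loss: (14−6) in each of the next 2 periods.
No-deviation condition: (14−6)(δ+…+δ^2) ≥ 23−14, i.e. δ+…+δ^2 ≥ 9/8.
At δ = 1/3: δ+…+δ^2 = 0.4444 < 1.1250.
So cooperation is not sustainable.

No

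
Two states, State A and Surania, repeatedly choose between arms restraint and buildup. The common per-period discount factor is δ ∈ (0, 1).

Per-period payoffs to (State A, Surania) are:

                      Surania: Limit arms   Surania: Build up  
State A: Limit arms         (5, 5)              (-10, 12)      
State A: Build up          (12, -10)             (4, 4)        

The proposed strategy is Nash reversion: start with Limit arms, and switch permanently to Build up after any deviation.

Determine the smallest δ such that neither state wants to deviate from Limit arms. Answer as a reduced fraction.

Under grim trigger the critical discount factor is (T−C)/(T−P) with T = 12, C = 5, P = 4.
δ* = (12−5)/(12−4) = 7/8.

7/8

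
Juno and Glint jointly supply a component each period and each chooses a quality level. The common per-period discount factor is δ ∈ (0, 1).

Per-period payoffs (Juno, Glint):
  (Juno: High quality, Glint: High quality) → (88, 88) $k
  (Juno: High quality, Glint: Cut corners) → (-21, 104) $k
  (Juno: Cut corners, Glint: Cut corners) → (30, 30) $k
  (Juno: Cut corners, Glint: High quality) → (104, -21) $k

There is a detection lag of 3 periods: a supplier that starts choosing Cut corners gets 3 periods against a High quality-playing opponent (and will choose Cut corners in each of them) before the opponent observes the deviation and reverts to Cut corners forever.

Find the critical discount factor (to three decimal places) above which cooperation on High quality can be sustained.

0.600

The best deviation is to choose Cut corners for all 3 undetected periods, earning 104 each, then 30 forever once detected.
Deviation value: 104(1−δ^3)/(1−δ) + 30δ^3/(1−δ); cooperation value: 88/(1−δ).
IC: 88 ≥ 104(1−δ^3) + 30δ^3 = 104 − 74δ^3.
So δ^3 ≥ 16/74 = 8/37, giving δ ≥ (8/37)^(1/3) ≈ 0.600.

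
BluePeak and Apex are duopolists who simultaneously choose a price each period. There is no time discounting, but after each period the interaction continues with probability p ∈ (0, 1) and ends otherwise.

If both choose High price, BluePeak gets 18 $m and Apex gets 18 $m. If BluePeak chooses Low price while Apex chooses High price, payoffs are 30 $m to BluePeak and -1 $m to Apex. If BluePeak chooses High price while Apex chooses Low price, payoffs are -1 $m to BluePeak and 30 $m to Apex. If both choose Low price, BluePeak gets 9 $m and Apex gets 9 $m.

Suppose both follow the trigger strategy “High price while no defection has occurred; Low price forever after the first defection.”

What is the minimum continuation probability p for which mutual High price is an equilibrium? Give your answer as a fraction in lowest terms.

With no time discounting, the continuation probability p plays the role of the discount factor.
Grim-trigger IC: 18/(1−p) ≥ 30 + 9p/(1−p) ⇒ p ≥ (30−18)/(30−9) = 4/7.

4/7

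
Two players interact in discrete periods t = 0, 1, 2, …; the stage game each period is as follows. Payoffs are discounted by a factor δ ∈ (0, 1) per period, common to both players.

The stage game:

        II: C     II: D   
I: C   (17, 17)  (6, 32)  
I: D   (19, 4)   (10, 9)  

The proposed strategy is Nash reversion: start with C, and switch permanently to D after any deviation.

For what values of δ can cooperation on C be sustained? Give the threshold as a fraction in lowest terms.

For I: deviation gain 19−17 = 2, per-period punishment loss 17−10 = 7. IC gives δ ≥ 2/9.
For II: gain 15, loss 8 per period, so δ ≥ 15/23.
The tighter constraint is II's, so cooperation needs δ ≥ 15/23.

15/23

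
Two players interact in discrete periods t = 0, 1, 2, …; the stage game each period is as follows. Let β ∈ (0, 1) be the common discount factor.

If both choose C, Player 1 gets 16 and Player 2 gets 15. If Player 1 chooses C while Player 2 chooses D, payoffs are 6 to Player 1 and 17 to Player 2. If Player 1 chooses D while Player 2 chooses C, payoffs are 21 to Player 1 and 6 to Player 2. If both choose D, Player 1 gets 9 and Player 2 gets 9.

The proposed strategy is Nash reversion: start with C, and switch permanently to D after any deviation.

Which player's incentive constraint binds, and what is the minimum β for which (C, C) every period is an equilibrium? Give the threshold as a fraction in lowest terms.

Player 1's threshold: (21−16)/(21−9) = 5/12.
Player 2's threshold: (17−15)/(17−9) = 1/4.
5/12 > 1/4, so Player 1 binds and β* = 5/12.

Player 1; β ≥ 5/12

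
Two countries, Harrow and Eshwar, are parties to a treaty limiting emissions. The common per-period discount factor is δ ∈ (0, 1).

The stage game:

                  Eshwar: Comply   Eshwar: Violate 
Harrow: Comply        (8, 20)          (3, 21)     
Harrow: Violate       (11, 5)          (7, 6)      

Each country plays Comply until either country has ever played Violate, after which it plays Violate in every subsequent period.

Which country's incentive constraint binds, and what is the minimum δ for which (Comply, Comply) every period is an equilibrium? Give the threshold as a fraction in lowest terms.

For Harrow: deviation gain 11−8 = 3, per-period punishment loss 8−7 = 1. IC gives δ ≥ 3/4.
For Eshwar: gain 1, loss 14 per period, so δ ≥ 1/15.
The tighter constraint is Harrow's, so cooperation needs δ ≥ 3/4.

Harrow; δ ≥ 3/4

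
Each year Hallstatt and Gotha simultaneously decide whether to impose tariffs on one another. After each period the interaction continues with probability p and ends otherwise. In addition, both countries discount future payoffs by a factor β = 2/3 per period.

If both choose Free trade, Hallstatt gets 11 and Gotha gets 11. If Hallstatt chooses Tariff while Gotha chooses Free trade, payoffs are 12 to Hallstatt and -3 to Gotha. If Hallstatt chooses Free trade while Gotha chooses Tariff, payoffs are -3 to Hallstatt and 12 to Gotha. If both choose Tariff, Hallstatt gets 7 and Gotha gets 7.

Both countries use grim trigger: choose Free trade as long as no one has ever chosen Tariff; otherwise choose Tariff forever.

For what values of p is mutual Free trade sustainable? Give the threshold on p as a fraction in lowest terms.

3/10

With continuation probability p and discount β, the effective per-period discount factor is βp.
Grim-trigger IC: βp ≥ (12−11)/(12−7) = 1/5.
So p ≥ (1/5)/(2/3) = 3/10.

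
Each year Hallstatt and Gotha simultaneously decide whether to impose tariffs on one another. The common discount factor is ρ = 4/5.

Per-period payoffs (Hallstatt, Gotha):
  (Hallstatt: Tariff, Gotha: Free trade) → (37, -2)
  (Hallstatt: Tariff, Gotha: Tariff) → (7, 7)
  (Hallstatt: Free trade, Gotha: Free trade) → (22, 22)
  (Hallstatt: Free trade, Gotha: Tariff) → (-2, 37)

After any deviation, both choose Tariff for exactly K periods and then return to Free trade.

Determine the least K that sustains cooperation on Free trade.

Need Σ_{k=1}^{K} ρ^k ≥ (37−22)/(22−7) = 1.0000 at ρ = 4/5.
At K = 1 the sum is 0.8000 < 1.0000; at K = 2 it is 1.4400 ≥ 1.0000.
So the minimum punishment length is K = 2.

2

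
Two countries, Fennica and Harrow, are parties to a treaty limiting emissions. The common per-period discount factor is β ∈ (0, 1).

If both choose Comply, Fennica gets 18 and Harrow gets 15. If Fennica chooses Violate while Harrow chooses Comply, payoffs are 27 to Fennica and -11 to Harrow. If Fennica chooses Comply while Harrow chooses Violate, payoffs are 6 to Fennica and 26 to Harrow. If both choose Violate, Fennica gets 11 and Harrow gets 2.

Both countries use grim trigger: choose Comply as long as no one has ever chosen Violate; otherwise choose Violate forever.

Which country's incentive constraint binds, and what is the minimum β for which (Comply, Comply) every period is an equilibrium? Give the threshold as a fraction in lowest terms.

Fennica; β ≥ 9/16

For Fennica: deviation gain 27−18 = 9, per-period punishment loss 18−11 = 7. IC gives β ≥ 9/16.
For Harrow: gain 11, loss 13 per period, so β ≥ 11/24.
The tighter constraint is Fennica's, so cooperation needs β ≥ 9/16.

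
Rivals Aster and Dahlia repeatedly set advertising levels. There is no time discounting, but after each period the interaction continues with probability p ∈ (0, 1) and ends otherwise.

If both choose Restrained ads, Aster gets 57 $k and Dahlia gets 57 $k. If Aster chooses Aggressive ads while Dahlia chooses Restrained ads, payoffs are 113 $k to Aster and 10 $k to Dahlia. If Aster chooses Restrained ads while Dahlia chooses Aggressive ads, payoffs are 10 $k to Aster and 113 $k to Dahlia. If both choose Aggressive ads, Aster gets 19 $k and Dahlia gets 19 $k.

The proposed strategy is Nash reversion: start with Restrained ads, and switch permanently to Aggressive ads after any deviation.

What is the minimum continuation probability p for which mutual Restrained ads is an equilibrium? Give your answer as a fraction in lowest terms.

Expected cooperation value is 57 + p·57 + p²·57 + … = 57/(1−p); deviation gives 113 + p·19/(1−p).
57 ≥ 113(1−p) + 19p ⇒ 94p ≥ 56 ⇒ p ≥ 56/94 = 28/47.

28/47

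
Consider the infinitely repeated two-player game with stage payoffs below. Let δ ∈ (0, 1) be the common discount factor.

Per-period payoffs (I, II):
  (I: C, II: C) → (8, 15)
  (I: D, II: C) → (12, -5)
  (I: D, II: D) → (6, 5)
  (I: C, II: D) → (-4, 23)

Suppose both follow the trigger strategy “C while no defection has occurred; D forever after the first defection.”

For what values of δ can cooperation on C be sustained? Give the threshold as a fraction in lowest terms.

2/3

For I: deviation gain 12−8 = 4, per-period punishment loss 8−6 = 2. IC gives δ ≥ 4/6 = 2/3.
For II: gain 8, loss 10 per period, so δ ≥ 8/18 = 4/9.
The tighter constraint is I's, so cooperation needs δ ≥ 2/3.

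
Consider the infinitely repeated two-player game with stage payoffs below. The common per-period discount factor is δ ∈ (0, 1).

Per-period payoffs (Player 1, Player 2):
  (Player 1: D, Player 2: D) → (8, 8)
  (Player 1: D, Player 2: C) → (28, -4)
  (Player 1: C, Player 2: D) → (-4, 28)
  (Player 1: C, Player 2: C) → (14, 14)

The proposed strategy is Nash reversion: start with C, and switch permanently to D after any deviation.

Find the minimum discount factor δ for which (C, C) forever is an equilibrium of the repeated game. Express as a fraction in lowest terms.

One-period gain from deviating is 28 − 14 = 14. The loss is 14 − 8 = 6 in every subsequent period, with present value 6·δ/(1−δ).
Deviation is unprofitable when 6·δ/(1−δ) ≥ 14, i.e. δ/(1−δ) ≥ 7/3.
Equivalently δ ≥ 14/(14+6) = 7/10.

7/10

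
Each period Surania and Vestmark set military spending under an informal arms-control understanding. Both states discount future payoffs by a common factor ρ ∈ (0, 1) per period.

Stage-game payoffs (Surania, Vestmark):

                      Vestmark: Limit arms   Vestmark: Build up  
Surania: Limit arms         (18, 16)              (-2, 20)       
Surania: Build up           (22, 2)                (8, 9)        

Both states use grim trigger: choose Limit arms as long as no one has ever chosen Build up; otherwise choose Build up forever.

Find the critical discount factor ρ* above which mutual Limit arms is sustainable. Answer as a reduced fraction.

4/11

For Surania: deviation gain 22−18 = 4, per-period punishment loss 18−8 = 10. IC gives ρ ≥ 4/14 = 2/7.
For Vestmark: gain 4, loss 7 per period, so ρ ≥ 4/11.
The tighter constraint is Vestmark's, so cooperation needs ρ ≥ 4/11.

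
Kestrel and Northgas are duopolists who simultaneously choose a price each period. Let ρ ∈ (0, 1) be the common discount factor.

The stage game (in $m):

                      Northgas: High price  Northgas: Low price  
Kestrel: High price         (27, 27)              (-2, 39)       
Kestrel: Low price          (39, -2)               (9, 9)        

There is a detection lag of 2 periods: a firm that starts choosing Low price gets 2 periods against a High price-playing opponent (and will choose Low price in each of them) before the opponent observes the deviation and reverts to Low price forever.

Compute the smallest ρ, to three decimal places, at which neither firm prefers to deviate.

Deviating for the 2 undetected periods gains 39−27 = 12 per period over cooperation, then loses 27−9 = 18 per period forever once punishment starts.
Gain: 12(1 + ρ + … + ρ^1); loss: 18·ρ^2/(1−ρ).
No profitable deviation ⇔ 12(1−ρ^2) ≤ 18·ρ^2, i.e. ρ^2 ≥ 12/(12+18) = 2/5.
Hence ρ ≥ (2/5)^(1/2) ≈ 0.632.

0.632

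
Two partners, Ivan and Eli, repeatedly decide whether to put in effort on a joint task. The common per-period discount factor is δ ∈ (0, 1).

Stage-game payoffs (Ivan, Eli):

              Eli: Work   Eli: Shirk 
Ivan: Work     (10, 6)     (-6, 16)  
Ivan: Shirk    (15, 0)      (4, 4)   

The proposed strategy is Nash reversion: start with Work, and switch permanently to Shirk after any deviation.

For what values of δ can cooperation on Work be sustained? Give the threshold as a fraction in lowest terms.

For Ivan: deviation gain 15−10 = 5, per-period punishment loss 10−4 = 6. IC gives δ ≥ 5/11.
For Eli: gain 10, loss 2 per period, so δ ≥ 10/12 = 5/6.
The tighter constraint is Eli's, so cooperation needs δ ≥ 5/6.

5/6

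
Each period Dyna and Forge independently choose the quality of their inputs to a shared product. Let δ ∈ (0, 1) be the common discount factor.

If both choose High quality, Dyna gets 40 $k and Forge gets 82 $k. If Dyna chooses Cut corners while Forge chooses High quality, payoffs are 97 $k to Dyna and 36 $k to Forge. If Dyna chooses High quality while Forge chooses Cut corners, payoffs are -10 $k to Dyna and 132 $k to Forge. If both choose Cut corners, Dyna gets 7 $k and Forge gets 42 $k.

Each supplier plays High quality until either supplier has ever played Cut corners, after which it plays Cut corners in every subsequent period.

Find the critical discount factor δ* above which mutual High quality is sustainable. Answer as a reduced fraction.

Dyna: cooperation gives 40 each period; deviation gives 97 once then 7 forever.
  40/(1−δ) ≥ 97 + 7δ/(1−δ) ⇒ δ ≥ 57/90 = 19/30.
Forge: cooperation gives 82 each period; deviation gives 132 once then 42 forever.
  δ ≥ 50/90 = 5/9.
Both must hold, so the binding constraint is Dyna's: δ ≥ 19/30.

19/30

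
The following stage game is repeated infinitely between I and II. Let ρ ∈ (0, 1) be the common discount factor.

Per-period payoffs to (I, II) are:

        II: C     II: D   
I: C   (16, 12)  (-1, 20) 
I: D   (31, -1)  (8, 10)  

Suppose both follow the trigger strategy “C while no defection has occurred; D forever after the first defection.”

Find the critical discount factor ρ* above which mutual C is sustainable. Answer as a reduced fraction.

4/5

For I: deviation gain 31−16 = 15, per-period punishment loss 16−8 = 8. IC gives ρ ≥ 15/23.
For II: gain 8, loss 2 per period, so ρ ≥ 8/10 = 4/5.
The tighter constraint is II's, so cooperation needs ρ ≥ 4/5.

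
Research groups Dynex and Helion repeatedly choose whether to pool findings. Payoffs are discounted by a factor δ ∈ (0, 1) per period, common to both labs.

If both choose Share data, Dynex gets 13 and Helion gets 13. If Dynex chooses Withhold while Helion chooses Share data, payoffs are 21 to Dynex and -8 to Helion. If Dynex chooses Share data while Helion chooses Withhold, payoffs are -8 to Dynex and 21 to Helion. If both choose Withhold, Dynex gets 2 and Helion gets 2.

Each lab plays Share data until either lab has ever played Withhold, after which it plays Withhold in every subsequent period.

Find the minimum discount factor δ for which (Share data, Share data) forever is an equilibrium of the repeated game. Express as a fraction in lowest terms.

8/19

Under grim trigger the critical discount factor is (T−C)/(T−P) with T = 21, C = 13, P = 2.
δ* = (21−13)/(21−2) = 8/19.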